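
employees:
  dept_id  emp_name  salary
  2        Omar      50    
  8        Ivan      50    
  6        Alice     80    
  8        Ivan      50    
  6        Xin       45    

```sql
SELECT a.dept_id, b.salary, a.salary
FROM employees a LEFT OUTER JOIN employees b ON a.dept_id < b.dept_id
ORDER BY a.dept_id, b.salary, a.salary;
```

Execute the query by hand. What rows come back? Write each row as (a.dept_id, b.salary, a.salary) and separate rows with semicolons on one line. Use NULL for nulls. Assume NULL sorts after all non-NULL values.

LEFT JOIN keeps every row from `employees a`; unmatched rows get NULL for `employees b`'s columns.
Matching on a.dept_id < b.dept_id.
- a row (dept_id=2): matches 4 b row(s) → 4 output row(s).
- a row (dept_id=8): no match → kept, b columns NULL.
- a row (dept_id=6): matches 2 b row(s) → 2 output row(s).
- a row (dept_id=8): no match → kept, b columns NULL.
- a row (dept_id=6): matches 2 b row(s) → 2 output row(s).
After projecting and ordering:
a.dept_id | b.salary | a.salary
2 | 45 | 50
2 | 50 | 50
2 | 50 | 50
2 | 80 | 50
6 | 50 | 45
6 | 50 | 45
6 | 50 | 80
6 | 50 | 80
8 | NULL | 50
8 | NULL | 50

(2, 45, 50); (2, 50, 50); (2, 50, 50); (2, 80, 50); (6, 50, 45); (6, 50, 45); (6, 50, 80); (6, 50, 80); (8, NULL, 50); (8, NULL, 50)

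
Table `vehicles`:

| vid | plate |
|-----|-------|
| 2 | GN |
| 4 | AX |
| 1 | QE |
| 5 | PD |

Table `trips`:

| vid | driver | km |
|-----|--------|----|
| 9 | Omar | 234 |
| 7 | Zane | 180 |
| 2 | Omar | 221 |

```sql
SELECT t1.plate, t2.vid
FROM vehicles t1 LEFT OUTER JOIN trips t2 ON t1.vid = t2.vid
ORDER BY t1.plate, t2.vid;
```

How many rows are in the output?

LEFT JOIN keeps every row from `vehicles`; unmatched rows get NULL for `trips`'s columns.
Matching on t1.vid = t2.vid.
Matched pairs: 1; unmatched t1 rows kept: 3.
Total: 1 matched + 3 padded = 4 rows.

4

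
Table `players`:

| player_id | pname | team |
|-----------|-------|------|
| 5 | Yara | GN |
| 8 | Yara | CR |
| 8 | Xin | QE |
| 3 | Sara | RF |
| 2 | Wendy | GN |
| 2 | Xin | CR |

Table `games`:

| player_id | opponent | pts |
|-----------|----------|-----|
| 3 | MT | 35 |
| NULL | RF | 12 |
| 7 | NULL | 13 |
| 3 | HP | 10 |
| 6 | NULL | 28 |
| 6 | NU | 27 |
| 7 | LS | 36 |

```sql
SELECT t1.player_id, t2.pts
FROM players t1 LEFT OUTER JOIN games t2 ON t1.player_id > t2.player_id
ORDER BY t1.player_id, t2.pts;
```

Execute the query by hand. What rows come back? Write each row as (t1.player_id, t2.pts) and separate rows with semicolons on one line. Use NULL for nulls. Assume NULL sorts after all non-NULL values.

(2, NULL); (2, NULL); (3, NULL); (5, 10); (5, 35); (8, 10); (8, 10); (8, 13); (8, 13); (8, 27); (8, 27); (8, 28); (8, 28); (8, 35); (8, 35); (8, 36); (8, 36)

LEFT JOIN keeps every row from `players`; unmatched rows get NULL for `games`'s columns.
Matching on t1.player_id > t2.player_id. A NULL in a compared column never satisfies the condition.
Matched pairs: 14; unmatched t1 rows kept: 3.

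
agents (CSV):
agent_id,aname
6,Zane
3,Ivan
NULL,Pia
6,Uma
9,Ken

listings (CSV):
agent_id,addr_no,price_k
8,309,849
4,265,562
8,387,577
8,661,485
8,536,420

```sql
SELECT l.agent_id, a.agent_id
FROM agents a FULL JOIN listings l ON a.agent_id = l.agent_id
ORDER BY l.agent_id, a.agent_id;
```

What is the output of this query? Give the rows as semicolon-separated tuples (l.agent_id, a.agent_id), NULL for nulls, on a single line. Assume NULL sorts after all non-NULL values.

(4, NULL); (8, NULL); (8, NULL); (8, NULL); (8, NULL); (NULL, 3); (NULL, 6); (NULL, 6); (NULL, 9); (NULL, NULL)

FULL OUTER JOIN keeps every row from both sides; unmatched rows get NULL for the other side's columns.
Matching on a.agent_id = l.agent_id. A NULL in a compared column never satisfies the condition.
- agent_id=6: no l row matches, row kept with l columns NULL.
- agent_id=3: no l row matches, row kept with l columns NULL.
- agent_id=NULL: no l row matches, row kept with l columns NULL.
- agent_id=6: no l row matches, row kept with l columns NULL.
- agent_id=9: no l row matches, row kept with l columns NULL.
- 5 l row(s) had no a match → kept, a columns NULL.
After projecting and ordering:
l.agent_id | a.agent_id
4 | NULL
8 | NULL
8 | NULL
8 | NULL
8 | NULL
NULL | 3
NULL | 6
NULL | 6
NULL | 9
NULL | NULL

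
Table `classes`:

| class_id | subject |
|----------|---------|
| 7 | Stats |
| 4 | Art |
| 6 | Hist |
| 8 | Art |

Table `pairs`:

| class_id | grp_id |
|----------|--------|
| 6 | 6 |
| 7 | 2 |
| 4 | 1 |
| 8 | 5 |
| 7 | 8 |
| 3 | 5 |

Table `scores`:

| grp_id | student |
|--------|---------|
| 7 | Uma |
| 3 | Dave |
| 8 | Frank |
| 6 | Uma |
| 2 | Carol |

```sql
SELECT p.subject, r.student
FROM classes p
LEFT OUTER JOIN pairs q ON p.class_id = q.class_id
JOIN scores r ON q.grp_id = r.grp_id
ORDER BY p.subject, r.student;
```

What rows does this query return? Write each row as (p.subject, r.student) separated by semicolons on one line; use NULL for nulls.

(Hist, Uma); (Stats, Carol); (Stats, Frank)

Joins associate left-to-right: classes LEFT JOIN pairs on class_id gives 5 intermediate row(s).
Then INNER JOIN `scores r` on grp_id: keep only rows whose q.grp_id appears in r.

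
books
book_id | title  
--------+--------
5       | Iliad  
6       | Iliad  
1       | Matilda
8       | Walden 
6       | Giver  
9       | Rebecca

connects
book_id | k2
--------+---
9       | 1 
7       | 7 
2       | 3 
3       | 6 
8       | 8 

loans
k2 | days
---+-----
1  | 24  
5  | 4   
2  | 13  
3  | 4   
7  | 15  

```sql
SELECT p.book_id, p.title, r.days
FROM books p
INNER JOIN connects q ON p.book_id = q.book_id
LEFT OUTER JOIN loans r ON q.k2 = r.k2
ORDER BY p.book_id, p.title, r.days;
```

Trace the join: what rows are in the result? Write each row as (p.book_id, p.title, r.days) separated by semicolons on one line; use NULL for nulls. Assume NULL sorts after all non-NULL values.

(8, Walden, NULL); (9, Rebecca, 24)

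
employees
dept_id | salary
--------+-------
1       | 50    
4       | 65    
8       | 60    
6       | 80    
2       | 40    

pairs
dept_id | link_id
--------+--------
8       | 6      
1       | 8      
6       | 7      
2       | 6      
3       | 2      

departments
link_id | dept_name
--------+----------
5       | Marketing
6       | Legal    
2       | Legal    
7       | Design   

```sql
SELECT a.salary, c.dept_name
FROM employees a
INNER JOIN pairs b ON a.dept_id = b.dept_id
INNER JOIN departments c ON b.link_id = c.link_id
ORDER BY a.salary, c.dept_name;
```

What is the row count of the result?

3

Joins associate left-to-right: employees INNER JOIN pairs on dept_id gives 4 intermediate row(s).
Then INNER JOIN `departments c` on link_id: keep only rows whose b.link_id appears in c.
Result: 3 row(s).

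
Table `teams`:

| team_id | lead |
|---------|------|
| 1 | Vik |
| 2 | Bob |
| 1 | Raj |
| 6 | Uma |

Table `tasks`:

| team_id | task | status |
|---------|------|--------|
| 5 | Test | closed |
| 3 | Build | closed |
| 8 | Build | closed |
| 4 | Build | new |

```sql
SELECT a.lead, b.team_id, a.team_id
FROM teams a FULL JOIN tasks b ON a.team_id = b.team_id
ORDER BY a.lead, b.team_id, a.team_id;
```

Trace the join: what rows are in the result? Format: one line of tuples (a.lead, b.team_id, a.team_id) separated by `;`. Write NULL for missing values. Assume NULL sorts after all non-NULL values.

(Bob, NULL, 2); (Raj, NULL, 1); (Uma, NULL, 6); (Vik, NULL, 1); (NULL, 3, NULL); (NULL, 4, NULL); (NULL, 5, NULL); (NULL, 8, NULL)

FULL OUTER JOIN keeps every row from both sides; unmatched rows get NULL for the other side's columns.
Matching on a.team_id = b.team_id.
Matched pairs: 0; unmatched a rows kept: 4; unmatched b rows kept: 4.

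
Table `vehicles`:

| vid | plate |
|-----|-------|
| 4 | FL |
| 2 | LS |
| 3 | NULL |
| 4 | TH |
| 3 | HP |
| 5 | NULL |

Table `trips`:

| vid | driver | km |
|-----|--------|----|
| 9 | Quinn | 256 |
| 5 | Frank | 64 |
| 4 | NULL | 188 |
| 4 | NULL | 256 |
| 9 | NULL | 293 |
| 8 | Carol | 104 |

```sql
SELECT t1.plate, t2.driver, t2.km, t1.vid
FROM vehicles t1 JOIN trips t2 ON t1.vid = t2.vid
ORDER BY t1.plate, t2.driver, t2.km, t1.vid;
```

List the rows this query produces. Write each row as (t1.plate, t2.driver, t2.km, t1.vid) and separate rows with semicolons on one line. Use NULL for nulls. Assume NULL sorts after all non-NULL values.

INNER JOIN keeps only pairs where the ON condition holds.
Matching on t1.vid = t2.vid.
Matched pairs: 5.

(FL, NULL, 188, 4); (FL, NULL, 256, 4); (TH, NULL, 188, 4); (TH, NULL, 256, 4); (NULL, Frank, 64, 5)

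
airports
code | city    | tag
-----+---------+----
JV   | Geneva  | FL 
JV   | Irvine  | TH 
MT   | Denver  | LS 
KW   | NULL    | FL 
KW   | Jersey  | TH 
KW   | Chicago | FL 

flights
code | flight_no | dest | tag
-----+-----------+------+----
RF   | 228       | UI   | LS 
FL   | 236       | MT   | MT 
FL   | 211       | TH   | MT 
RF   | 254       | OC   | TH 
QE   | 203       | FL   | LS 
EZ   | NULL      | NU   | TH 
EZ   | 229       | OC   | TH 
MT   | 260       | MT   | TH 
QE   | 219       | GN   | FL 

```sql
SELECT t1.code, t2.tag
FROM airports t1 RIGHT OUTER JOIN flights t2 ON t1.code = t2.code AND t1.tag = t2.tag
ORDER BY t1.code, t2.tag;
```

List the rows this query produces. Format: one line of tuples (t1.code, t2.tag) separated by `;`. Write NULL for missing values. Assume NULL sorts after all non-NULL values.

RIGHT JOIN keeps every row from `flights`; unmatched rows get NULL for `airports`'s columns.
Matching on t1.code = t2.code AND t1.tag = t2.tag.
- t1 row (code=JV, tag=FL): no match.
- t1 row (code=JV, tag=TH): no match.
- t1 row (code=MT, tag=LS): no match.
- t1 row (code=KW, tag=FL): no match.
- t1 row (code=KW, tag=TH): no match.
- t1 row (code=KW, tag=FL): no match.
- plus 9 unmatched t2 row(s), each kept with NULL t1 columns.
After projecting and ordering:
t1.code | t2.tag
NULL | FL
NULL | LS
NULL | LS
NULL | MT
NULL | MT
NULL | TH
NULL | TH
NULL | TH
NULL | TH

(NULL, FL); (NULL, LS); (NULL, LS); (NULL, MT); (NULL, MT); (NULL, TH); (NULL, TH); (NULL, TH); (NULL, TH)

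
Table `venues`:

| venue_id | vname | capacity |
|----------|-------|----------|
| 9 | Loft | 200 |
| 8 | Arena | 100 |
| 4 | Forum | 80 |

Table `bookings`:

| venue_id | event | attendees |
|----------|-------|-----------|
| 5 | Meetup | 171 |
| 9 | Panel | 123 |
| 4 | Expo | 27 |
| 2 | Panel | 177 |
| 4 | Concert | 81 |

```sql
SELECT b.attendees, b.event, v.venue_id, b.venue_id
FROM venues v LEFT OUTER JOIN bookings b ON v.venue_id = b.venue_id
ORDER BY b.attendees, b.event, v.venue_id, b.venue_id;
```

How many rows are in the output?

LEFT JOIN keeps every row from `venues`; unmatched rows get NULL for `bookings`'s columns.
Matching on v.venue_id = b.venue_id.
- v (venue_id=9) pairs with 1 row(s) of b.
- v (venue_id=8) has no partner → padded with NULL.
- v (venue_id=4) pairs with 2 row(s) of b.
Total: 3 matched + 1 padded = 4 rows.

4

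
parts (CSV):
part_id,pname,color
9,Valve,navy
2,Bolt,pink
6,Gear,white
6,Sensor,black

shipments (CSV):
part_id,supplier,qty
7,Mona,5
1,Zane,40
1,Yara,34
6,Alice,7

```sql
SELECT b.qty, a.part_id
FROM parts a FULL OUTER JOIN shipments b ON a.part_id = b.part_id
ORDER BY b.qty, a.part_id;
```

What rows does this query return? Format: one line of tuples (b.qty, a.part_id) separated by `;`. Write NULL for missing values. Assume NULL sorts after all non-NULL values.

(5, NULL); (7, 6); (7, 6); (34, NULL); (40, NULL); (NULL, 2); (NULL, 9)

FULL OUTER JOIN keeps every row from both sides; unmatched rows get NULL for the other side's columns.
Matching on a.part_id = b.part_id.
- a[0] part_id=9 → no match; kept with NULLs on the b side.
- a[1] part_id=2 → no match; kept with NULLs on the b side.
- a[2] part_id=6 → 1 match(es) in b → 1 row(s).
- a[3] part_id=6 → 1 match(es) in b → 1 row(s).
- 3 b row(s) had no a match → kept, a columns NULL.
After projecting and ordering:
b.qty | a.part_id
5 | NULL
7 | 6
7 | 6
34 | NULL
40 | NULL
NULL | 2
NULL | 9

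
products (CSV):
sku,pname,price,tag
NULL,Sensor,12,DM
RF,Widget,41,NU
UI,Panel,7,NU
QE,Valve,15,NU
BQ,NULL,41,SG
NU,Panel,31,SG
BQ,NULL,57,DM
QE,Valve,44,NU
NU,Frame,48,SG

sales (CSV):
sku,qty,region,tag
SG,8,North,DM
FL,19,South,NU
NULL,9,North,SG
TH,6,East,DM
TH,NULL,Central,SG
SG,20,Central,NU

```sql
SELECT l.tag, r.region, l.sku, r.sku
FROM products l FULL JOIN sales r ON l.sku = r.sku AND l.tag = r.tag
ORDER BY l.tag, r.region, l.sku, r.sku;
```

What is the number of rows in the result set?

FULL OUTER JOIN keeps every row from both sides; unmatched rows get NULL for the other side's columns.
Matching on l.sku = r.sku AND l.tag = r.tag. A NULL in a compared column never satisfies the condition.
- l (sku=NULL, tag=DM) has no partner → padded with NULL.
- l (sku=RF, tag=NU) has no partner → padded with NULL.
- l (sku=UI, tag=NU) has no partner → padded with NULL.
- l (sku=QE, tag=NU) has no partner → padded with NULL.
- l (sku=BQ, tag=SG) has no partner → padded with NULL.
- l (sku=NU, tag=SG) has no partner → padded with NULL.
- l (sku=BQ, tag=DM) has no partner → padded with NULL.
- l (sku=QE, tag=NU) has no partner → padded with NULL.
- l (sku=NU, tag=SG) has no partner → padded with NULL.
- plus 6 unmatched r row(s), each kept with NULL l columns.
Total: 0 matched + 15 padded = 15 rows.

15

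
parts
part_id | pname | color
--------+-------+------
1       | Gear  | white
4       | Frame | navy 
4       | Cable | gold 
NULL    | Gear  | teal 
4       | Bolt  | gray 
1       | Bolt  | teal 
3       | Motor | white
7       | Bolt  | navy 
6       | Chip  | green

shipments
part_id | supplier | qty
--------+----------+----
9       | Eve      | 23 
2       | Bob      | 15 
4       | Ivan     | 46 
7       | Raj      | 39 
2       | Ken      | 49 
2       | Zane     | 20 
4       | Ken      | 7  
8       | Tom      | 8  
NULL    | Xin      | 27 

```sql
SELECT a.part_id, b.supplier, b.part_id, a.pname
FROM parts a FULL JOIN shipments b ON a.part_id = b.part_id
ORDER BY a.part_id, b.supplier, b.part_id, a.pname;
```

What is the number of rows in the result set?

FULL OUTER JOIN keeps every row from both sides; unmatched rows get NULL for the other side's columns.
Matching on a.part_id = b.part_id. A NULL in a compared column never satisfies the condition.
- a (part_id=1) has no partner → padded with NULL.
- a (part_id=4) pairs with 2 row(s) of b.
- a (part_id=4) pairs with 2 row(s) of b.
- a (part_id=NULL) has no partner → padded with NULL.
- a (part_id=4) pairs with 2 row(s) of b.
- a (part_id=1) has no partner → padded with NULL.
- a (part_id=3) has no partner → padded with NULL.
- a (part_id=7) pairs with 1 row(s) of b.
- a (part_id=6) has no partner → padded with NULL.
- 6 b row(s) had no a match → kept, a columns NULL.
Total: 7 matched + 11 padded = 18 rows.

18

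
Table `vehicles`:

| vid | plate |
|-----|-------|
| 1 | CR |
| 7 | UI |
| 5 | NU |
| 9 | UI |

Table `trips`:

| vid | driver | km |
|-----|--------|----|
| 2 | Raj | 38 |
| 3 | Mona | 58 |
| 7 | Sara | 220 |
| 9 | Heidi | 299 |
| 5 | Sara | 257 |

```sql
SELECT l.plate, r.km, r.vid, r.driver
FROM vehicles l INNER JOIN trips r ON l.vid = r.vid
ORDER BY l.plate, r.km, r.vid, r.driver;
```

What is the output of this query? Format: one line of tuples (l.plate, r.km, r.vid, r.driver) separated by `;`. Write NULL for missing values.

(NU, 257, 5, Sara); (UI, 220, 7, Sara); (UI, 299, 9, Heidi)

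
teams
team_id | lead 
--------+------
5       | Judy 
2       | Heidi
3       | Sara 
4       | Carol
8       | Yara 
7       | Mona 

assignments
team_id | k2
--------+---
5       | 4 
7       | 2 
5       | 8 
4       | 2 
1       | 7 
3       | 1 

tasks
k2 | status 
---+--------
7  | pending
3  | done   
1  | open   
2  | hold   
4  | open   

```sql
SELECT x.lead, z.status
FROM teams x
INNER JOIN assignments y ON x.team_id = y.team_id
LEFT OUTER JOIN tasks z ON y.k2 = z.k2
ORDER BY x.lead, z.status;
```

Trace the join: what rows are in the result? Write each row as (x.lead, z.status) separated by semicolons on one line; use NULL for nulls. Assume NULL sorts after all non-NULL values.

(Carol, hold); (Judy, open); (Judy, NULL); (Mona, hold); (Sara, open)

Step 1 — x INNER JOIN y on team_id → 5 row(s).
Then LEFT JOIN `tasks z` on k2: each of those 5 rows is kept; rows whose y.k2 has no match in z get NULL for z's columns.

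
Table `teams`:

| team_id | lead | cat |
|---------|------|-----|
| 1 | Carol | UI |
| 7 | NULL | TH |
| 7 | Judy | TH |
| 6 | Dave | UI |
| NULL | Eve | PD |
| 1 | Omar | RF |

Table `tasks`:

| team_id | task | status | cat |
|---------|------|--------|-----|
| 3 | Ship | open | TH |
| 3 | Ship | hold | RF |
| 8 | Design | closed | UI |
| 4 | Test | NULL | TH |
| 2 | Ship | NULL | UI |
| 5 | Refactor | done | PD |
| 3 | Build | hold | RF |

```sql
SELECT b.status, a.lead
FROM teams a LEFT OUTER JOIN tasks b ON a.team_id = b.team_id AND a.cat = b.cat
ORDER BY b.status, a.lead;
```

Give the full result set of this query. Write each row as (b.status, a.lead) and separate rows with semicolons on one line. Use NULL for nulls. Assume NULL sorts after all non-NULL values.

(NULL, Carol); (NULL, Dave); (NULL, Eve); (NULL, Judy); (NULL, Omar); (NULL, NULL)

LEFT JOIN keeps every row from `teams`; unmatched rows get NULL for `tasks`'s columns.
Matching on a.team_id = b.team_id AND a.cat = b.cat. A NULL in a compared column never satisfies the condition.
- team_id=1, cat=UI: no b row matches, row kept with b columns NULL.
- team_id=7, cat=TH: no b row matches, row kept with b columns NULL.
- team_id=7, cat=TH: no b row matches, row kept with b columns NULL.
- team_id=6, cat=UI: no b row matches, row kept with b columns NULL.
- team_id=NULL, cat=PD: no b row matches, row kept with b columns NULL.
- team_id=1, cat=RF: no b row matches, row kept with b columns NULL.
After projecting and ordering:
b.status | a.lead
NULL | Carol
NULL | Dave
NULL | Eve
NULL | Judy
NULL | Omar
NULL | NULL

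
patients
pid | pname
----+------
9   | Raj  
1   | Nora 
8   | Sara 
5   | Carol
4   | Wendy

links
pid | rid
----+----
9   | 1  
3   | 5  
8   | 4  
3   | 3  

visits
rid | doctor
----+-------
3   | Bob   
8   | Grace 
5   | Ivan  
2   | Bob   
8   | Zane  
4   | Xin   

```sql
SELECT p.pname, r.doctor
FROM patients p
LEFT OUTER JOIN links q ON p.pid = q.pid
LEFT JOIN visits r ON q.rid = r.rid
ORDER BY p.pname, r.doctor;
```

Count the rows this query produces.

5

Joins associate left-to-right: patients LEFT JOIN links on pid gives 5 intermediate row(s).
Then LEFT JOIN `visits r` on rid: each of those 5 rows is kept; rows whose q.rid has no match in r get NULL for r's columns.
Result: 5 row(s).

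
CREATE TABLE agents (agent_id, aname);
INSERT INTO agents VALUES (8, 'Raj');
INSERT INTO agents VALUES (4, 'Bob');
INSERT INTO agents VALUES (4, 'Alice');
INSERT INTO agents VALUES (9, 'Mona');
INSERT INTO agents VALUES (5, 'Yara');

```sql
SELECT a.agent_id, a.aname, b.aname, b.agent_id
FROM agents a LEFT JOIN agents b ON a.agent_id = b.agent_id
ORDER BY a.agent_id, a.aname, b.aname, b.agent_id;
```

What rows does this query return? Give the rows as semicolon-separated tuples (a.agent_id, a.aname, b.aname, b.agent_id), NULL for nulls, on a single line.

LEFT JOIN keeps every row from `agents a`; unmatched rows get NULL for `agents b`'s columns.
Matching on a.agent_id = b.agent_id.
Matched pairs: 7; unmatched a rows kept: 0.

(4, Alice, Alice, 4); (4, Alice, Bob, 4); (4, Bob, Alice, 4); (4, Bob, Bob, 4); (5, Yara, Yara, 5); (8, Raj, Raj, 8); (9, Mona, Mona, 9)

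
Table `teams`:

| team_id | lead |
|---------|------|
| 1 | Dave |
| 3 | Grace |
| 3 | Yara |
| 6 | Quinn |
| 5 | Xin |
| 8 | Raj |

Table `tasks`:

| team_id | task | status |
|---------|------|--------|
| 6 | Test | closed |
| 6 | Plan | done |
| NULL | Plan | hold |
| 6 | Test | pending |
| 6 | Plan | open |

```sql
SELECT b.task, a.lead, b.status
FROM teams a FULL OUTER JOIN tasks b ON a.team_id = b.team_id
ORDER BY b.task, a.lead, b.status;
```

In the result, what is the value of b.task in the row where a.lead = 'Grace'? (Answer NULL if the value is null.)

FULL OUTER JOIN keeps every row from both sides; unmatched rows get NULL for the other side's columns.
Matching on a.team_id = b.team_id. A NULL in a compared column never satisfies the condition.
- team_id=1: no b row matches, row kept with b columns NULL.
- team_id=3: no b row matches, row kept with b columns NULL.
- team_id=3: no b row matches, row kept with b columns NULL.
- team_id=6: 4 matching b row(s), so 4 row(s) emitted.
- team_id=5: no b row matches, row kept with b columns NULL.
- team_id=8: no b row matches, row kept with b columns NULL.
- plus 1 unmatched b row(s), each kept with NULL a columns.

NULL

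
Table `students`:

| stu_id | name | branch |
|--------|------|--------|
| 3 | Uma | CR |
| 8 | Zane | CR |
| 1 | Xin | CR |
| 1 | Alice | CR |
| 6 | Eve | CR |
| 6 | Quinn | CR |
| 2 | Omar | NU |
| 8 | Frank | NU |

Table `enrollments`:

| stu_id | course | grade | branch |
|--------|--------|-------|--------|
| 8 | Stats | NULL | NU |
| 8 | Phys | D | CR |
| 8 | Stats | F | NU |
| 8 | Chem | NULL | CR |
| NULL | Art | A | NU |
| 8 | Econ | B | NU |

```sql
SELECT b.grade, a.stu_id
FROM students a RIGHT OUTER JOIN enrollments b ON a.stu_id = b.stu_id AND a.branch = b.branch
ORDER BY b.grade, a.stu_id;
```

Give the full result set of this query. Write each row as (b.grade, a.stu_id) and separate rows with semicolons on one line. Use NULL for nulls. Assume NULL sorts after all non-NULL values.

(A, NULL); (B, 8); (D, 8); (F, 8); (NULL, 8); (NULL, 8)

RIGHT JOIN keeps every row from `enrollments`; unmatched rows get NULL for `students`'s columns.
Matching on a.stu_id = b.stu_id AND a.branch = b.branch. A NULL in a compared column never satisfies the condition.
- a row (stu_id=3, branch=CR): no match.
- a row (stu_id=8, branch=CR): matches 2 b row(s) → 2 output row(s).
- a row (stu_id=1, branch=CR): no match.
- a row (stu_id=1, branch=CR): no match.
- a row (stu_id=6, branch=CR): no match.
- a row (stu_id=6, branch=CR): no match.
- a row (stu_id=2, branch=NU): no match.
- a row (stu_id=8, branch=NU): matches 3 b row(s) → 3 output row(s).
- plus 1 unmatched b row(s), each kept with NULL a columns.
After projecting and ordering:
b.grade | a.stu_id
A | NULL
B | 8
D | 8
F | 8
NULL | 8
NULL | 8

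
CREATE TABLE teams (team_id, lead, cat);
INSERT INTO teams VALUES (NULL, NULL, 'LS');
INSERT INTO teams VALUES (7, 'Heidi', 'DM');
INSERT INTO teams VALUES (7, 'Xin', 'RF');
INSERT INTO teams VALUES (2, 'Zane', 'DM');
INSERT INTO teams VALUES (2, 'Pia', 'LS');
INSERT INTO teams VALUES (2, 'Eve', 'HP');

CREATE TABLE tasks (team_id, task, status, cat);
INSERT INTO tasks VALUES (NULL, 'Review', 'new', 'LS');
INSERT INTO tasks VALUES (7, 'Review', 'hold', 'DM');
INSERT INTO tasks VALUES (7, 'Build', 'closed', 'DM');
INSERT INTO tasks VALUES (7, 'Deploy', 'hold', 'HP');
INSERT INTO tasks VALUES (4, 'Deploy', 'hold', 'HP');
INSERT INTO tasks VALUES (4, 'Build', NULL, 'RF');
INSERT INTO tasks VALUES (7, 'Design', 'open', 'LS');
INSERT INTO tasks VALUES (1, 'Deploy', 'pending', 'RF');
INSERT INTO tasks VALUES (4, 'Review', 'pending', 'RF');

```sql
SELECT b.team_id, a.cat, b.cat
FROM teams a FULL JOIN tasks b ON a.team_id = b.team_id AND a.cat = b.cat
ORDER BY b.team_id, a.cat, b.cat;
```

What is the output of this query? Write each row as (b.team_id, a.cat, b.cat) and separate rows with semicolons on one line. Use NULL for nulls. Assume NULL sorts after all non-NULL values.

FULL OUTER JOIN keeps every row from both sides; unmatched rows get NULL for the other side's columns.
Matching on a.team_id = b.team_id AND a.cat = b.cat. A NULL in a compared column never satisfies the condition.
Matched pairs: 2; unmatched a rows kept: 5; unmatched b rows kept: 7.

(1, NULL, RF); (4, NULL, HP); (4, NULL, RF); (4, NULL, RF); (7, DM, DM); (7, DM, DM); (7, NULL, HP); (7, NULL, LS); (NULL, DM, NULL); (NULL, HP, NULL); (NULL, LS, NULL); (NULL, LS, NULL); (NULL, RF, NULL); (NULL, NULL, LS)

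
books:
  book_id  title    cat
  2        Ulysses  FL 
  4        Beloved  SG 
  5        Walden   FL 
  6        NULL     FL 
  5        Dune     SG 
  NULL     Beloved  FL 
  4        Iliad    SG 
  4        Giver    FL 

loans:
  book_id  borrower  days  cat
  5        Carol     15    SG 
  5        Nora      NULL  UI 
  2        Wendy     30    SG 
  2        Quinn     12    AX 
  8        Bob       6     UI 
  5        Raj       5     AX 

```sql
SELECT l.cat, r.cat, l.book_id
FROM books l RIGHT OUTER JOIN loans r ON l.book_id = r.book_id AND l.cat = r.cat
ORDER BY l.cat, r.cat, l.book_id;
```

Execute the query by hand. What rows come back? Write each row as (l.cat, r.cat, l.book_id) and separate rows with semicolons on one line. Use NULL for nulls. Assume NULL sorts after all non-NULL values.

(SG, SG, 5); (NULL, AX, NULL); (NULL, AX, NULL); (NULL, SG, NULL); (NULL, UI, NULL); (NULL, UI, NULL)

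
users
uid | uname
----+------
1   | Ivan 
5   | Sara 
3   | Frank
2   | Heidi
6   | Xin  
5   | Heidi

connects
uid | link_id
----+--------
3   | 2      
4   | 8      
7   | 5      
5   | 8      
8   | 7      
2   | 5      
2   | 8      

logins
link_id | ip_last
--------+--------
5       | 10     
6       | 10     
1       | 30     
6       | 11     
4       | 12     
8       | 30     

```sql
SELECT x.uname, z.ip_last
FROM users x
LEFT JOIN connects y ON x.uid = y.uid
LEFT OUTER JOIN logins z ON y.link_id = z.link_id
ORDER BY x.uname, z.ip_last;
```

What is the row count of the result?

7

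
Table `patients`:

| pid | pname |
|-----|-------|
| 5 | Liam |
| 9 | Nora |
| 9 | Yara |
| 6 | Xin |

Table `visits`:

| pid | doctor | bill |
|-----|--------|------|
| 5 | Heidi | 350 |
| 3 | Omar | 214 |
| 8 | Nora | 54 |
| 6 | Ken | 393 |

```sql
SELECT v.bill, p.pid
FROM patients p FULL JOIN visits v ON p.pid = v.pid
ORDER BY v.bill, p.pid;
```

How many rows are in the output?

6

FULL OUTER JOIN keeps every row from both sides; unmatched rows get NULL for the other side's columns.
Matching on p.pid = v.pid.
- pid=5: 1 matching v row(s), so 1 row(s) emitted.
- pid=9: no v row matches, row kept with v columns NULL.
- pid=9: no v row matches, row kept with v columns NULL.
- pid=6: 1 matching v row(s), so 1 row(s) emitted.
- 2 row(s) from v found no p partner → padded with NULL.
Total: 2 matched + 4 padded = 6 rows.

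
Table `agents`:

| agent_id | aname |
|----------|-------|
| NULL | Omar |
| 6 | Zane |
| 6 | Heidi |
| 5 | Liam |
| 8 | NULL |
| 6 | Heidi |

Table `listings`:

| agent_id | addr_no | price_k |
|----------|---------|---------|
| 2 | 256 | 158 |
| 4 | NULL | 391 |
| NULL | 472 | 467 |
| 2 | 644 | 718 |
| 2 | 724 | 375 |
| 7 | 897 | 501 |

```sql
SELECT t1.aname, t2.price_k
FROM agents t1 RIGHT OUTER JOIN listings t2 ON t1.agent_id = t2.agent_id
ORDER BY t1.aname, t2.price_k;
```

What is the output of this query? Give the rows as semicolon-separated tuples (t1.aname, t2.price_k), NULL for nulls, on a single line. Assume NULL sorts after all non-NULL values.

(NULL, 158); (NULL, 375); (NULL, 391); (NULL, 467); (NULL, 501); (NULL, 718)

RIGHT JOIN keeps every row from `listings`; unmatched rows get NULL for `agents`'s columns.
Matching on t1.agent_id = t2.agent_id. A NULL in a compared column never satisfies the condition.
- t1[0] agent_id=NULL → no match.
- t1[1] agent_id=6 → no match.
- t1[2] agent_id=6 → no match.
- t1[3] agent_id=5 → no match.
- t1[4] agent_id=8 → no match.
- t1[5] agent_id=6 → no match.
- plus 6 unmatched t2 row(s), each kept with NULL t1 columns.
After projecting and ordering:
t1.aname | t2.price_k
NULL | 158
NULL | 375
NULL | 391
NULL | 467
NULL | 501
NULL | 718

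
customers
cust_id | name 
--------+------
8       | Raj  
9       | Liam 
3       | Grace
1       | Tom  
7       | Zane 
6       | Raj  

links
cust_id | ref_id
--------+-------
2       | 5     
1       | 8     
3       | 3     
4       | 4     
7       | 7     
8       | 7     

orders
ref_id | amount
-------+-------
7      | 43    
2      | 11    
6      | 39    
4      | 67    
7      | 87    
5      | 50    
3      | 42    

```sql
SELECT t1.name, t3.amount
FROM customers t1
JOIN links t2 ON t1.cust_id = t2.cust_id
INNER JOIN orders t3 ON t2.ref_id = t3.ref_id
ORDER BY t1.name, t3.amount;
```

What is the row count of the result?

5

Step 1 — t1 INNER JOIN t2 on cust_id → 4 row(s).
Then INNER JOIN `orders t3` on ref_id: keep only rows whose t2.ref_id appears in t3.
Result: 5 row(s).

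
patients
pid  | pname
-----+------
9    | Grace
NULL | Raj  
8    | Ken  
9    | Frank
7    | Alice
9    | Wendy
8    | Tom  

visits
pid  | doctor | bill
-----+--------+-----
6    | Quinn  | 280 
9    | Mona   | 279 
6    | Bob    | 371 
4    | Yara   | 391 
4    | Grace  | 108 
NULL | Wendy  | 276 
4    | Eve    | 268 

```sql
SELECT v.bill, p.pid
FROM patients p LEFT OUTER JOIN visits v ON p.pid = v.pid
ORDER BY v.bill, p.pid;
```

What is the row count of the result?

7

LEFT JOIN keeps every row from `patients`; unmatched rows get NULL for `visits`'s columns.
Matching on p.pid = v.pid. A NULL in a compared column never satisfies the condition.
- p[0] pid=9 → 1 match(es) in v → 1 row(s).
- p[1] pid=NULL → no match; kept with NULLs on the v side.
- p[2] pid=8 → no match; kept with NULLs on the v side.
- p[3] pid=9 → 1 match(es) in v → 1 row(s).
- p[4] pid=7 → no match; kept with NULLs on the v side.
- p[5] pid=9 → 1 match(es) in v → 1 row(s).
- p[6] pid=8 → no match; kept with NULLs on the v side.
Total: 3 matched + 4 padded = 7 rows.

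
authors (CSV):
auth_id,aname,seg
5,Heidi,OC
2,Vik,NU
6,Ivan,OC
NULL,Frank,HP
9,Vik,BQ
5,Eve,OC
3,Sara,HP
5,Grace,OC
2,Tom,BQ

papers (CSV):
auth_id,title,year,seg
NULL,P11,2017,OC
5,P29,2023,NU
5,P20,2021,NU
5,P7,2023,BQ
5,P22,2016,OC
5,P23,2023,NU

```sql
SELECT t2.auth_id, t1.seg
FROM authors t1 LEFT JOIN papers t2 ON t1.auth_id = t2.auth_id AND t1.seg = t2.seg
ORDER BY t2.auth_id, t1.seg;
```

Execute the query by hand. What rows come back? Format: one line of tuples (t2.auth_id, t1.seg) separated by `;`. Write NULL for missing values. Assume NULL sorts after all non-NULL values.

(5, OC); (5, OC); (5, OC); (NULL, BQ); (NULL, BQ); (NULL, HP); (NULL, HP); (NULL, NU); (NULL, OC)

LEFT JOIN keeps every row from `authors`; unmatched rows get NULL for `papers`'s columns.
Matching on t1.auth_id = t2.auth_id AND t1.seg = t2.seg. A NULL in a compared column never satisfies the condition.
- t1 (auth_id=5, seg=OC) pairs with 1 row(s) of t2.
- t1 (auth_id=2, seg=NU) has no partner → padded with NULL.
- t1 (auth_id=6, seg=OC) has no partner → padded with NULL.
- t1 (auth_id=NULL, seg=HP) has no partner → padded with NULL.
- t1 (auth_id=9, seg=BQ) has no partner → padded with NULL.
- t1 (auth_id=5, seg=OC) pairs with 1 row(s) of t2.
- t1 (auth_id=3, seg=HP) has no partner → padded with NULL.
- t1 (auth_id=5, seg=OC) pairs with 1 row(s) of t2.
- t1 (auth_id=2, seg=BQ) has no partner → padded with NULL.
After projecting and ordering:
t2.auth_id | t1.seg
5 | OC
5 | OC
5 | OC
NULL | BQ
NULL | BQ
NULL | HP
NULL | HP
NULL | NU
NULL | OC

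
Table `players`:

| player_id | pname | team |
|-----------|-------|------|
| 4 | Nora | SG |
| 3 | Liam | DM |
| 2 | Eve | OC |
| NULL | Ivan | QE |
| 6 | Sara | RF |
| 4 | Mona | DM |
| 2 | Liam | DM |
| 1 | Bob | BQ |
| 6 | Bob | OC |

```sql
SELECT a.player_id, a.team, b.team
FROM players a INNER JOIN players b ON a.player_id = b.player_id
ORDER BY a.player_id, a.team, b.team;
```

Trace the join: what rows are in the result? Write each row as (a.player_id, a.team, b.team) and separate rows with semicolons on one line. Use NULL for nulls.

INNER JOIN keeps only pairs where the ON condition holds.
Matching on a.player_id = b.player_id. A NULL in a compared column never satisfies the condition.
- a[0] player_id=4 → 2 match(es) in b → 2 row(s).
- a[1] player_id=3 → 1 match(es) in b → 1 row(s).
- a[2] player_id=2 → 2 match(es) in b → 2 row(s).
- a[3] player_id=NULL → no match; dropped.
- a[4] player_id=6 → 2 match(es) in b → 2 row(s).
- a[5] player_id=4 → 2 match(es) in b → 2 row(s).
- a[6] player_id=2 → 2 match(es) in b → 2 row(s).
- a[7] player_id=1 → 1 match(es) in b → 1 row(s).
- a[8] player_id=6 → 2 match(es) in b → 2 row(s).

(1, BQ, BQ); (2, DM, DM); (2, DM, OC); (2, OC, DM); (2, OC, OC); (3, DM, DM); (4, DM, DM); (4, DM, SG); (4, SG, DM); (4, SG, SG); (6, OC, OC); (6, OC, RF); (6, RF, OC); (6, RF, RF)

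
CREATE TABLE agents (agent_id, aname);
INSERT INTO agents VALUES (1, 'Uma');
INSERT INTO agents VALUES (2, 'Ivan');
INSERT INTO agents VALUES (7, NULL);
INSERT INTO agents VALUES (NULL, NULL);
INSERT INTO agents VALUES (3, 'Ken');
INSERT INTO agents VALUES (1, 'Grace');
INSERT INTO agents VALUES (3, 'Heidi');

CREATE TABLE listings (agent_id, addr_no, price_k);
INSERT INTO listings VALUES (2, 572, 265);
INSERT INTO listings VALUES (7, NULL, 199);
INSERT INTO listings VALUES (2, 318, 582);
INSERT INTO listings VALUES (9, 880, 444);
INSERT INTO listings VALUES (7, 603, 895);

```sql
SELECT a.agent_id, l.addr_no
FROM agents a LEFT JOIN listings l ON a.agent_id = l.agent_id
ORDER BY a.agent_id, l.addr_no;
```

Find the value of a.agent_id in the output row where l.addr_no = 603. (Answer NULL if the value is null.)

LEFT JOIN keeps every row from `agents`; unmatched rows get NULL for `listings`'s columns.
Matching on a.agent_id = l.agent_id. A NULL in a compared column never satisfies the condition.
Matched pairs: 4; unmatched a rows kept: 5.

7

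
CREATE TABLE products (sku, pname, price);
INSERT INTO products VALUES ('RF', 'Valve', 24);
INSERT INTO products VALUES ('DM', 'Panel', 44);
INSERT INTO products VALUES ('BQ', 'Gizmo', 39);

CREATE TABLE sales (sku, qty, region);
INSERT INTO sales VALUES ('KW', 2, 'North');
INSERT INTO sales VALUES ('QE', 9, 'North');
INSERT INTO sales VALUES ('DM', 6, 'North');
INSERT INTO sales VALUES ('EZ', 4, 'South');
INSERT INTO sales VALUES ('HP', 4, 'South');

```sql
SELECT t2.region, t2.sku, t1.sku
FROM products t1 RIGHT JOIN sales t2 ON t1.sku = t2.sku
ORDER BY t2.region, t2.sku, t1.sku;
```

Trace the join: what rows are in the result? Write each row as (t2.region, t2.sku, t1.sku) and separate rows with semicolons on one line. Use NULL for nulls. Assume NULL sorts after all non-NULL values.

RIGHT JOIN keeps every row from `sales`; unmatched rows get NULL for `products`'s columns.
Matching on t1.sku = t2.sku.
- t1[0] sku=RF → no match.
- t1[1] sku=DM → 1 match(es) in t2 → 1 row(s).
- t1[2] sku=BQ → no match.
- 4 row(s) from t2 found no t1 partner → padded with NULL.
After projecting and ordering:
t2.region | t2.sku | t1.sku
North | DM | DM
North | KW | NULL
North | QE | NULL
South | EZ | NULL
South | HP | NULL

(North, DM, DM); (North, KW, NULL); (North, QE, NULL); (South, EZ, NULL); (South, HP, NULL)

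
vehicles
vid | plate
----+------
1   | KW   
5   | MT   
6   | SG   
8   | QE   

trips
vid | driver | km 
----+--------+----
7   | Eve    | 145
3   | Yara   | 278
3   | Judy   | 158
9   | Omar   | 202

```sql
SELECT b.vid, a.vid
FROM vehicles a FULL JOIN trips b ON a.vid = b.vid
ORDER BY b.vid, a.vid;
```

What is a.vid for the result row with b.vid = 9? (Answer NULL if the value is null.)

NULL

FULL OUTER JOIN keeps every row from both sides; unmatched rows get NULL for the other side's columns.
Matching on a.vid = b.vid.
Matched pairs: 0; unmatched a rows kept: 4; unmatched b rows kept: 4.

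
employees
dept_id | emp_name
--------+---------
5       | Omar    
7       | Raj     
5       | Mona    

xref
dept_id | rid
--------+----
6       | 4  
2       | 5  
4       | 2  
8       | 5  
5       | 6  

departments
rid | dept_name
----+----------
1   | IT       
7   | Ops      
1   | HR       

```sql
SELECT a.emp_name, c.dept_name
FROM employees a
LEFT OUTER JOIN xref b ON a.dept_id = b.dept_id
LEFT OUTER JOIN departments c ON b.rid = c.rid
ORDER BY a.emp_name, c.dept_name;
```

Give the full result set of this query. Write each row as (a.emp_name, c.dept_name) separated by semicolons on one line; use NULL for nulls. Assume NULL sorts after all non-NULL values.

Evaluate left to right. First `employees a LEFT JOIN xref b` on dept_id: 3 row(s).
Then LEFT JOIN `departments c` on rid: each of those 3 rows is kept; rows whose b.rid has no match in c get NULL for c's columns.

(Mona, NULL); (Omar, NULL); (Raj, NULL)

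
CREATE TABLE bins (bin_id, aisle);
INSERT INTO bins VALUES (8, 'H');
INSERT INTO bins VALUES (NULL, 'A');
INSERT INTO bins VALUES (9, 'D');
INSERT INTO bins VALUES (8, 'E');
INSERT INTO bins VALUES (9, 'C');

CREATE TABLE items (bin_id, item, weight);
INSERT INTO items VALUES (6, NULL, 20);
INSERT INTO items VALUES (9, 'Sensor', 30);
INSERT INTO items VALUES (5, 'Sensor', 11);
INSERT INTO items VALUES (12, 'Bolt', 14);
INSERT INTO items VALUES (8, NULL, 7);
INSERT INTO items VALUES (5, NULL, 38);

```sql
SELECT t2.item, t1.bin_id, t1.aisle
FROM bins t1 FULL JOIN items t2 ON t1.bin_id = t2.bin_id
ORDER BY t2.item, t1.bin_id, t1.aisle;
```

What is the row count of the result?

FULL OUTER JOIN keeps every row from both sides; unmatched rows get NULL for the other side's columns.
Matching on t1.bin_id = t2.bin_id. A NULL in a compared column never satisfies the condition.
- t1 row (bin_id=8): matches 1 t2 row(s) → 1 output row(s).
- t1 row (bin_id=NULL): no match → kept, t2 columns NULL.
- t1 row (bin_id=9): matches 1 t2 row(s) → 1 output row(s).
- t1 row (bin_id=8): matches 1 t2 row(s) → 1 output row(s).
- t1 row (bin_id=9): matches 1 t2 row(s) → 1 output row(s).
- 4 t2 row(s) had no t1 match → kept, t1 columns NULL.
Total: 4 matched + 5 padded = 9 rows.

9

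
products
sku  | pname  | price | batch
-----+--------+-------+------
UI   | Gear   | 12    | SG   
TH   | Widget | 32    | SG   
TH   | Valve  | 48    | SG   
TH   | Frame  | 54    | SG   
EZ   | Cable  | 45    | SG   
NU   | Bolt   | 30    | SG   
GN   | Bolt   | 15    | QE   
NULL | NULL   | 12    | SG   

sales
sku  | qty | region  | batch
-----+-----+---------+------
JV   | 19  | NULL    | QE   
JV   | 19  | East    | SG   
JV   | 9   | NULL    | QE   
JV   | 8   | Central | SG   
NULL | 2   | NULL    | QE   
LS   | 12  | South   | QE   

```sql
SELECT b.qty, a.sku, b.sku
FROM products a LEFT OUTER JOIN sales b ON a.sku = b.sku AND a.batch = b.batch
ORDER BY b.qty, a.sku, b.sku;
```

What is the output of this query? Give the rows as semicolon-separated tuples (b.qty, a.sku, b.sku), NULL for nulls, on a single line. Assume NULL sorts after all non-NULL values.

(NULL, EZ, NULL); (NULL, GN, NULL); (NULL, NU, NULL); (NULL, TH, NULL); (NULL, TH, NULL); (NULL, TH, NULL); (NULL, UI, NULL); (NULL, NULL, NULL)

LEFT JOIN keeps every row from `products`; unmatched rows get NULL for `sales`'s columns.
Matching on a.sku = b.sku AND a.batch = b.batch. A NULL in a compared column never satisfies the condition.
- a row (sku=UI, batch=SG): no match → kept, b columns NULL.
- a row (sku=TH, batch=SG): no match → kept, b columns NULL.
- a row (sku=TH, batch=SG): no match → kept, b columns NULL.
- a row (sku=TH, batch=SG): no match → kept, b columns NULL.
- a row (sku=EZ, batch=SG): no match → kept, b columns NULL.
- a row (sku=NU, batch=SG): no match → kept, b columns NULL.
- a row (sku=GN, batch=QE): no match → kept, b columns NULL.
- a row (sku=NULL, batch=SG): no match → kept, b columns NULL.
After projecting and ordering:
b.qty | a.sku | b.sku
NULL | EZ | NULL
NULL | GN | NULL
NULL | NU | NULL
NULL | TH | NULL
NULL | TH | NULL
NULL | TH | NULL
NULL | UI | NULL
NULL | NULL | NULL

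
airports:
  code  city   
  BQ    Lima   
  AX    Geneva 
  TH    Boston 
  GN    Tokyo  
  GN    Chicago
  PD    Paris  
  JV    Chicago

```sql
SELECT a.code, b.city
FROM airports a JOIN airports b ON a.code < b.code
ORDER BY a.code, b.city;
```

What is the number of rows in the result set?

20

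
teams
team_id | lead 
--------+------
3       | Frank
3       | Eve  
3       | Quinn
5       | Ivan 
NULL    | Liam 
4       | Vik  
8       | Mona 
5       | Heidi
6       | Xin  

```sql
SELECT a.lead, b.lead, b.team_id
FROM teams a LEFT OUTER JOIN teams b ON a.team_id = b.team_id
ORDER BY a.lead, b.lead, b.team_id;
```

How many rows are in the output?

LEFT JOIN keeps every row from `teams a`; unmatched rows get NULL for `teams b`'s columns.
Matching on a.team_id = b.team_id. A NULL in a compared column never satisfies the condition.
- a[0] team_id=3 → 3 match(es) in b → 3 row(s).
- a[1] team_id=3 → 3 match(es) in b → 3 row(s).
- a[2] team_id=3 → 3 match(es) in b → 3 row(s).
- a[3] team_id=5 → 2 match(es) in b → 2 row(s).
- a[4] team_id=NULL → no match; kept with NULLs on the b side.
- a[5] team_id=4 → 1 match(es) in b → 1 row(s).
- a[6] team_id=8 → 1 match(es) in b → 1 row(s).
- a[7] team_id=5 → 2 match(es) in b → 2 row(s).
- a[8] team_id=6 → 1 match(es) in b → 1 row(s).
Total: 16 matched + 1 padded = 17 rows.

17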